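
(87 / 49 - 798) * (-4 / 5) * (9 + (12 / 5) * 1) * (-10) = -3558168 / 49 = -72615.67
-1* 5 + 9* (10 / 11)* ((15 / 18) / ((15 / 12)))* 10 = 545 / 11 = 49.55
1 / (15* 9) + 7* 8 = 7561 / 135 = 56.01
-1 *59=-59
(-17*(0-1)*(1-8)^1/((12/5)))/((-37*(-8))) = -595/3552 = -0.17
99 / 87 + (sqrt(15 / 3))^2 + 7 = 381 / 29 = 13.14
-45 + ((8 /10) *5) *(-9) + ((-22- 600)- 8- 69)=-780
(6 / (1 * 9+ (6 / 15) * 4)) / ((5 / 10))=60 / 53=1.13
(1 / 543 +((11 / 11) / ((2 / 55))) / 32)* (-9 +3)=-29929 / 5792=-5.17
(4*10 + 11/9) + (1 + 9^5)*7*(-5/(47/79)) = -1469441813/423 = -3473857.71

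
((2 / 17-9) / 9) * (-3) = 151 / 51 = 2.96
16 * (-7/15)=-112/15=-7.47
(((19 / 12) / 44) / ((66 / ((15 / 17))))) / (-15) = -19 / 592416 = -0.00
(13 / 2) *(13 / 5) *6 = 507 / 5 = 101.40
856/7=122.29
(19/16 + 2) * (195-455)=-3315/4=-828.75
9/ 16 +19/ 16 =7/ 4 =1.75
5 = 5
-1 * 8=-8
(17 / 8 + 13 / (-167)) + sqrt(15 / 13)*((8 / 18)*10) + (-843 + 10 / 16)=-561339 / 668 + 40*sqrt(195) / 117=-835.55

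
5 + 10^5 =100005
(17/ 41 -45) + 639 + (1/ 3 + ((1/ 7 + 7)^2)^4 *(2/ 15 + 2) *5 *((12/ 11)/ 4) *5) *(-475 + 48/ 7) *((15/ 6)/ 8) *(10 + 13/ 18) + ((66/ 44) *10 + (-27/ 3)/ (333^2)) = -3328069073355691813721841515/ 21526632299807712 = -154602402596.22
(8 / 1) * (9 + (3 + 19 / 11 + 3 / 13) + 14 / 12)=51908 / 429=121.00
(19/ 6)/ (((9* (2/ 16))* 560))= 19/ 3780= 0.01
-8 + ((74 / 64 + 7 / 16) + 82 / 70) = -5863 / 1120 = -5.23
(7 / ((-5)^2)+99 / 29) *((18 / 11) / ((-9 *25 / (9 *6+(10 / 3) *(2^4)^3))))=-7594808 / 20625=-368.23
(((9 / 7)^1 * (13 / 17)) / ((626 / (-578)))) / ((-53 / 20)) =39780 / 116123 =0.34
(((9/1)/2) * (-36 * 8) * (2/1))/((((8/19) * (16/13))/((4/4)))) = -20007/4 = -5001.75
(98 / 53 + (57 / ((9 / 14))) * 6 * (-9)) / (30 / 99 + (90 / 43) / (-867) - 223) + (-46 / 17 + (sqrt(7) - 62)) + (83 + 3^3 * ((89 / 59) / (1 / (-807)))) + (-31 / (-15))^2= -35855133639125077763 / 1092341853915075 + sqrt(7)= -32821.45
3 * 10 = 30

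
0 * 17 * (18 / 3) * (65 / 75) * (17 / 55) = 0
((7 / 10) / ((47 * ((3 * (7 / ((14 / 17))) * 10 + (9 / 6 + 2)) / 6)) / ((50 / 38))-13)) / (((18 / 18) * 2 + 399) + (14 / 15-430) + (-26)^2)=3150 / 4449173539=0.00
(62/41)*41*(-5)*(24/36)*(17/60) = -527/9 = -58.56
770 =770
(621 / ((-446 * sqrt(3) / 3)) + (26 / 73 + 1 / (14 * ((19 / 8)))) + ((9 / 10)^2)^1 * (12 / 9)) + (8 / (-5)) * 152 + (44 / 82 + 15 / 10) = -4770800739 / 19903450 - 621 * sqrt(3) / 446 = -242.11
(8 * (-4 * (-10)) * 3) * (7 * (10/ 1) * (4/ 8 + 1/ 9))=123200/ 3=41066.67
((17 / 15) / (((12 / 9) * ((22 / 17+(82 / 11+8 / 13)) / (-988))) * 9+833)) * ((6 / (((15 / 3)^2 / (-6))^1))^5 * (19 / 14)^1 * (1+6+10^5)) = -195468188173870689792 / 170936851708984375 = -1143.51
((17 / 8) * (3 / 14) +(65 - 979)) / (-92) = 102317 / 10304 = 9.93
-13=-13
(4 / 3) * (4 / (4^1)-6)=-20 / 3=-6.67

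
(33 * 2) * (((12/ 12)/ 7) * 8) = 528/ 7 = 75.43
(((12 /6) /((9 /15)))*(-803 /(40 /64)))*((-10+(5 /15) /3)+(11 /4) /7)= 7686316 /189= 40668.34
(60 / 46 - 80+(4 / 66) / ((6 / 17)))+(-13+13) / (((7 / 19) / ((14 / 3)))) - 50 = -292649 / 2277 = -128.52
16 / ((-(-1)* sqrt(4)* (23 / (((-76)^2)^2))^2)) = 8904278299639808 / 529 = 16832284120302.09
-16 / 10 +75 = 367 / 5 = 73.40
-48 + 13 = -35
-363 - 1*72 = -435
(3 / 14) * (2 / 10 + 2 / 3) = 13 / 70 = 0.19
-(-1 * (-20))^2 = -400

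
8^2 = 64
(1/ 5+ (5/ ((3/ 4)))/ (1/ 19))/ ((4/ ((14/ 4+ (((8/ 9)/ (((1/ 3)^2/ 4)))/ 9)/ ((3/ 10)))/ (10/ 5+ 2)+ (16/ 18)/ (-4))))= 1486243/ 12960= 114.68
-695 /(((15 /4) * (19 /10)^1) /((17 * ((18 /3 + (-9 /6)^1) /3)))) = -47260 /19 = -2487.37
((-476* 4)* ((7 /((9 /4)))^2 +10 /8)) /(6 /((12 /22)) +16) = -1685516 /2187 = -770.70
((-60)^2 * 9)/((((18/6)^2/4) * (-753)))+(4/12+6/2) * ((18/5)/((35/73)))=51876/8785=5.91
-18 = -18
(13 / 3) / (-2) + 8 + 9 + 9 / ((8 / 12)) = 85 / 3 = 28.33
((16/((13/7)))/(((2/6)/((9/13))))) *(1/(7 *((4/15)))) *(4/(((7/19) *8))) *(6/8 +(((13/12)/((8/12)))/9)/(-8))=9.46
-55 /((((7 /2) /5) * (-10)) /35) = 275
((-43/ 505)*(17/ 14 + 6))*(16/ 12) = -0.82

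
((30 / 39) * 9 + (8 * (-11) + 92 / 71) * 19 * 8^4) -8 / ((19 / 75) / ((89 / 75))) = -118334418134 / 17537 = -6747700.18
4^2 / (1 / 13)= 208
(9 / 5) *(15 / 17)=27 / 17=1.59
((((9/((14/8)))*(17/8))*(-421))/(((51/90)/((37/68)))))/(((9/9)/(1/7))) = -2102895/3332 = -631.12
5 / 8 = 0.62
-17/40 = -0.42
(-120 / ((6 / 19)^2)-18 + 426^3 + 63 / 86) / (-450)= -19945349293 / 116100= -171794.57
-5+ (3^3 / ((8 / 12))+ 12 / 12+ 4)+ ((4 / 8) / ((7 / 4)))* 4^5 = 4663 / 14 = 333.07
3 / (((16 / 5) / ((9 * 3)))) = 405 / 16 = 25.31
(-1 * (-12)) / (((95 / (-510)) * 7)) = -1224 / 133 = -9.20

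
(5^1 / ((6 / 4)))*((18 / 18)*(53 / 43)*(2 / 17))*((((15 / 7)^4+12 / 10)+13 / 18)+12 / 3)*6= 78.32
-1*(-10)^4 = -10000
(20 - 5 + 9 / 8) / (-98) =-129 / 784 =-0.16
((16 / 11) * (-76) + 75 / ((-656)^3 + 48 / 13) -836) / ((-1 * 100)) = 694746447619 / 73398107200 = 9.47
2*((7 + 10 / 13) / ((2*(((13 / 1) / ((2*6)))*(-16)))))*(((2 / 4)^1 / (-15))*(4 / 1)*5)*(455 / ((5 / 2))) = 707 / 13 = 54.38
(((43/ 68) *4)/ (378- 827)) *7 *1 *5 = -1505/ 7633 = -0.20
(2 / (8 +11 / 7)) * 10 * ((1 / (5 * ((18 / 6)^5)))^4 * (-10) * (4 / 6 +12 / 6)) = -448 / 17521091615025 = -0.00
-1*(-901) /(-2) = -901 /2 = -450.50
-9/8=-1.12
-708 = -708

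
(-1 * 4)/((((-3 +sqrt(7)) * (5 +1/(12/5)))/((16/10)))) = 192 * sqrt(7)/325 +576/325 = 3.34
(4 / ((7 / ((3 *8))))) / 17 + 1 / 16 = 1655 / 1904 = 0.87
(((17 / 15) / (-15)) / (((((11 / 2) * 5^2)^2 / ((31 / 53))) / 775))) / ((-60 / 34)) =555458 / 541096875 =0.00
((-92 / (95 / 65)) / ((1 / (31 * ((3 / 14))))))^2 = 3092916996 / 17689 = 174849.74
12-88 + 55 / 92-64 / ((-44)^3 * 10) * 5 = -9233101 / 122452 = -75.40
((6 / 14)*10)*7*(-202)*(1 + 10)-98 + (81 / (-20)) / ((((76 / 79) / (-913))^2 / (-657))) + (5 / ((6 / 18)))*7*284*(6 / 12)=276845029352033 / 115520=2396511680.68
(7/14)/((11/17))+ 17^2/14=1649/77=21.42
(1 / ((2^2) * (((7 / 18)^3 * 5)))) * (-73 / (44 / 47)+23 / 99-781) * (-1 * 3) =82635309 / 37730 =2190.18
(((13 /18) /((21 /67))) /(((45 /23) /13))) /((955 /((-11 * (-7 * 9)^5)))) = 1671400247517 /9550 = 175015732.72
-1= -1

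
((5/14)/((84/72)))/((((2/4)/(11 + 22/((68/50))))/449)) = 7470.76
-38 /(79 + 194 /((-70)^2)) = -93100 /193647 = -0.48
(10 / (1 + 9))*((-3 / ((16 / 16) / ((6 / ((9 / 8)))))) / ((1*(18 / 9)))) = -8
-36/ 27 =-4/ 3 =-1.33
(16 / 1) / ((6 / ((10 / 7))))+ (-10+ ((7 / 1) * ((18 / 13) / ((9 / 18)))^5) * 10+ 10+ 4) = 88946170772 / 7797153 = 11407.52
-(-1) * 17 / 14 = 17 / 14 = 1.21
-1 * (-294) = 294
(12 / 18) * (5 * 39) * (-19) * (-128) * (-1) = -316160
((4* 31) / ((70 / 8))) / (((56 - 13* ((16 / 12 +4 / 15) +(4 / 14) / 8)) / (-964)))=-1912576 / 4863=-393.29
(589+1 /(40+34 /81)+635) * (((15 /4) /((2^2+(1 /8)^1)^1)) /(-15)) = -1335819 /18007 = -74.18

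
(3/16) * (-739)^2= 102397.69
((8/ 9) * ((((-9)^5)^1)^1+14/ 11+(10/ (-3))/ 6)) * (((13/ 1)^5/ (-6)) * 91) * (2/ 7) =84448824589.66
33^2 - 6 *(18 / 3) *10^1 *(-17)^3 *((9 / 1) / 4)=3980619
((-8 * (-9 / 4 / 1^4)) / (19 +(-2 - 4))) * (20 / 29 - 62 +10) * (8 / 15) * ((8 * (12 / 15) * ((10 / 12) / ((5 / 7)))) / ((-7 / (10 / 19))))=761856 / 35815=21.27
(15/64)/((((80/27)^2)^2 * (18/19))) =3365793/1048576000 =0.00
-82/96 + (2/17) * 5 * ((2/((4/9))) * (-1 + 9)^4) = 8846663/816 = 10841.50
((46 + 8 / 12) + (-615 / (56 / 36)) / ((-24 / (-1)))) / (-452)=-0.07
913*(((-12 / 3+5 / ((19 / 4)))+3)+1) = 18260 / 19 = 961.05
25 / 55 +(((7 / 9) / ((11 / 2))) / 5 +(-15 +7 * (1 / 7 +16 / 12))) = -2071 / 495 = -4.18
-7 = -7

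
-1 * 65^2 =-4225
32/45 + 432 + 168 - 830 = -10318/45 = -229.29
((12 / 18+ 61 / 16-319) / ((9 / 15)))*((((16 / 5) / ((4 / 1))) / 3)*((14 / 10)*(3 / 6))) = -105679 / 1080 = -97.85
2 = 2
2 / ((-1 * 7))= -2 / 7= -0.29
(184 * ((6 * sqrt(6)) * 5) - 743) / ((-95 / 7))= 5201 / 95 - 7728 * sqrt(6) / 19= -941.55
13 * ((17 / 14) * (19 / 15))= 4199 / 210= 20.00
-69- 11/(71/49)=-5438/71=-76.59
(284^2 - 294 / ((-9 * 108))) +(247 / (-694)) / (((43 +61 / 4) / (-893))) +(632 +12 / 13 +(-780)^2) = 689694.68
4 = 4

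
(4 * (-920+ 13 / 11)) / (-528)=3369 / 484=6.96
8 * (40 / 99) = 3.23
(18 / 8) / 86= 9 / 344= 0.03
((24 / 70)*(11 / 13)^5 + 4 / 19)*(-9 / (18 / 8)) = -354802592 / 246909845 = -1.44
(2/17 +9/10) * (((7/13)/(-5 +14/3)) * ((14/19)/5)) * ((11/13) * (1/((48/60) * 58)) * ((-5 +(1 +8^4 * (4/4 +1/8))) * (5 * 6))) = -965945673/1583023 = -610.19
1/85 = 0.01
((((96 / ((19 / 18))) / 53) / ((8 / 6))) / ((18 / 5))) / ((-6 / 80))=-4800 / 1007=-4.77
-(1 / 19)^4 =-1 / 130321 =-0.00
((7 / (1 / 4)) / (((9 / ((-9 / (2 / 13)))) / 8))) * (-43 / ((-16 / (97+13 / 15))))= -5744284 / 15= -382952.27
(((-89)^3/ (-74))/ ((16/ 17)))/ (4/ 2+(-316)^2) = 7921/ 78144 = 0.10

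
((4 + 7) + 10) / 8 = 21 / 8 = 2.62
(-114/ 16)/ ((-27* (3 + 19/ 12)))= 19/ 330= 0.06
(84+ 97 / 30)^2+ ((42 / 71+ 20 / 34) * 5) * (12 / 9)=8274911623 / 1086300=7617.52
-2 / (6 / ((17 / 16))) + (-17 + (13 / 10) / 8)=-17.19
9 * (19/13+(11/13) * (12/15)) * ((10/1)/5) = 2502/65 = 38.49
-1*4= -4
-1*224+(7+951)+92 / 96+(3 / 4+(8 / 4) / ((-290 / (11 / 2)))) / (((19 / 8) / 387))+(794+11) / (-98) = 390069431 / 462840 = 842.77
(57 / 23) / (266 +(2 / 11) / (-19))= 11913 / 1278616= 0.01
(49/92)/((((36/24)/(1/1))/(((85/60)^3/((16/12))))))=240737/317952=0.76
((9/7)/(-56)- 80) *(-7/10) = 31369/560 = 56.02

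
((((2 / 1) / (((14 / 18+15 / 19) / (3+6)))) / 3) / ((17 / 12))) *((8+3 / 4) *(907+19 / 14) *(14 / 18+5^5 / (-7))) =-76317832665 / 7973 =-9572034.70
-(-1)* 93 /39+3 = 70 /13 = 5.38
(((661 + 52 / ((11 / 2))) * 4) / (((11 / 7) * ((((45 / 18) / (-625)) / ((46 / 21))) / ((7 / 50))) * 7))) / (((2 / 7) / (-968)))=189980000 / 3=63326666.67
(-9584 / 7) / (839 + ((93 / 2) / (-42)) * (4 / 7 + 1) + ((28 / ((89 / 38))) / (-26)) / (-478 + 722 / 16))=-1075203543232 / 657510847349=-1.64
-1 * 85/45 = -17/9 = -1.89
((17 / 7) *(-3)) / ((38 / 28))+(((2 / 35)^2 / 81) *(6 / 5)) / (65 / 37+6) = -4841182126 / 901789875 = -5.37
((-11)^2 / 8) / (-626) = -121 / 5008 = -0.02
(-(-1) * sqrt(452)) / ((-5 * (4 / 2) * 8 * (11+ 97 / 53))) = -53 * sqrt(113) / 27200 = -0.02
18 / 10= 9 / 5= 1.80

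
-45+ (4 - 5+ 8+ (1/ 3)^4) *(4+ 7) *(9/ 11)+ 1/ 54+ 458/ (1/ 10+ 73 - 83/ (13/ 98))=67113263/ 3879198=17.30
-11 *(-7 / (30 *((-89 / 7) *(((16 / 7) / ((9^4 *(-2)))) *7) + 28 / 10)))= 1178793 / 1293076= 0.91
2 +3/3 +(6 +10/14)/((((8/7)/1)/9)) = 55.88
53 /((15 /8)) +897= 13879 /15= 925.27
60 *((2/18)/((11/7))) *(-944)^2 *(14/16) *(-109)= -360572528.48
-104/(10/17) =-884/5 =-176.80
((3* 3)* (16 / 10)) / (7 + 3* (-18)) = -72 / 235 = -0.31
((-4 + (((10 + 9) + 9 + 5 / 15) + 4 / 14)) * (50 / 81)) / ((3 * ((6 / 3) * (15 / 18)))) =5170 / 1701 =3.04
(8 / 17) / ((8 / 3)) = 3 / 17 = 0.18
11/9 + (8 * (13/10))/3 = 4.69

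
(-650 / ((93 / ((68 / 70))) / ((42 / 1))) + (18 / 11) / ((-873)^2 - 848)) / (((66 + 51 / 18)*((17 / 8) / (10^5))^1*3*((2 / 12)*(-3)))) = 236886284422400000 / 1822629280241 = 129969.54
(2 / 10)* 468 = 93.60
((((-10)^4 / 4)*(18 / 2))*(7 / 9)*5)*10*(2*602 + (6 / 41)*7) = 43230250000 / 41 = 1054396341.46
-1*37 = -37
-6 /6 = -1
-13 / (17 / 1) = -13 / 17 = -0.76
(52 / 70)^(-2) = 1225 / 676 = 1.81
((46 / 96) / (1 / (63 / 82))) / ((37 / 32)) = 483 / 1517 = 0.32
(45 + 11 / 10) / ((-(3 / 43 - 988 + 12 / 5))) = 0.05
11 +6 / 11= 127 / 11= 11.55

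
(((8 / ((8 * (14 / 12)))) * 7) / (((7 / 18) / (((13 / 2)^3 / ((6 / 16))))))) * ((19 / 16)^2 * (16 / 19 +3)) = 27425151 / 448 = 61216.85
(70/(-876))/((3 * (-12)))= 35/15768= 0.00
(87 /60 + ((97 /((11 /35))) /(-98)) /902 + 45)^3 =4196246753640188569239 /41879530198583000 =100198.04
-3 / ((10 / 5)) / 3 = -1 / 2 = -0.50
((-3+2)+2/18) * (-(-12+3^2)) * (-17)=136/3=45.33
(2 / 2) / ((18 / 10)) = 5 / 9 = 0.56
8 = 8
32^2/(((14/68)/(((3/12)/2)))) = 4352/7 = 621.71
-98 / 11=-8.91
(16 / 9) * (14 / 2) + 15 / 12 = 493 / 36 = 13.69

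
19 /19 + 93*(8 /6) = 125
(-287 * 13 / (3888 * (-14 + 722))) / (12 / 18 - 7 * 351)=3731 / 6761558592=0.00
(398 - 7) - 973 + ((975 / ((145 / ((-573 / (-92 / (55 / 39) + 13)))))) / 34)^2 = -27411651528927 / 47483024836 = -577.29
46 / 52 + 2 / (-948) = 2719 / 3081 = 0.88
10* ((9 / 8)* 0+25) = 250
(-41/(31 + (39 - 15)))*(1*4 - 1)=-123/55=-2.24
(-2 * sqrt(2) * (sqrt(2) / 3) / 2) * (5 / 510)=-1 / 153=-0.01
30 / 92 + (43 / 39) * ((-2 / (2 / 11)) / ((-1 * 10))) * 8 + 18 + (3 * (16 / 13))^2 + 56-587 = -489.34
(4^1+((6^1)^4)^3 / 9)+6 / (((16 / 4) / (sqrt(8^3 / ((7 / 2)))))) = 48 * sqrt(7) / 7+241864708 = 241864726.14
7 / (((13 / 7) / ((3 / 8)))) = 147 / 104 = 1.41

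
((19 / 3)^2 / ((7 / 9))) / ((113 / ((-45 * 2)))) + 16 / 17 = -539674 / 13447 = -40.13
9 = 9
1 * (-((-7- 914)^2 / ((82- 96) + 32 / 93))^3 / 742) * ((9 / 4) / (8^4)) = 177424720.13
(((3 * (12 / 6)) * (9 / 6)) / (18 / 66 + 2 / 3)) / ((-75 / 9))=-891 / 775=-1.15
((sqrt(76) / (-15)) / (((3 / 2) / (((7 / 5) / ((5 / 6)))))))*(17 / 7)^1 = -136*sqrt(19) / 375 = -1.58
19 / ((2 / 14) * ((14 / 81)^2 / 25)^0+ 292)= 133 / 2045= 0.07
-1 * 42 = -42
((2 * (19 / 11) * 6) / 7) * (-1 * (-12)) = 2736 / 77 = 35.53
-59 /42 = -1.40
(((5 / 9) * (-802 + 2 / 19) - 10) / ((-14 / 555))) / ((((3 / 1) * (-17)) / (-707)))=727687325 / 2907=250322.44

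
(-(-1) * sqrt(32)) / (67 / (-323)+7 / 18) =23256 * sqrt(2) / 1055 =31.17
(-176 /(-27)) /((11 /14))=224 /27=8.30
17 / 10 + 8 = 9.70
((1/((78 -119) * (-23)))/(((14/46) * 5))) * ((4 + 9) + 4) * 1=17/1435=0.01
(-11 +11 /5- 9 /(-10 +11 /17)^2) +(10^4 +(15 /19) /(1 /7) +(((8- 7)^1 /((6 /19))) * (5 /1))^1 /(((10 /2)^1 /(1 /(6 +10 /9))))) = 341474275823 /34157440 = 9997.07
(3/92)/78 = 1/2392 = 0.00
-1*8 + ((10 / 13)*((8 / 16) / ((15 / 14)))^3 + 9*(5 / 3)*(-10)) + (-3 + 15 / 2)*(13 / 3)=-2429303 / 17550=-138.42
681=681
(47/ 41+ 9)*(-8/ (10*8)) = -208/ 205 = -1.01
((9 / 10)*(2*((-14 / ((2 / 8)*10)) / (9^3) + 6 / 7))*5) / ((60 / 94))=509339 / 42525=11.98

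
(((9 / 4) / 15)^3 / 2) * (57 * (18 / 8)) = 13851 / 64000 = 0.22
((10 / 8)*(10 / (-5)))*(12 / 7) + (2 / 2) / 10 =-293 / 70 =-4.19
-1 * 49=-49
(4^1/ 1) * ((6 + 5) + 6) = 68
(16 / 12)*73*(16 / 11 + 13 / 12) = 247.02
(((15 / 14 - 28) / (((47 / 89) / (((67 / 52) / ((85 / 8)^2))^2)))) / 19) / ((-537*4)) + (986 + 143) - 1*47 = 2464734252896869238 / 2277942932094375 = 1082.00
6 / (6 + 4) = 3 / 5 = 0.60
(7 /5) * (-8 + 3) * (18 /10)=-63 /5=-12.60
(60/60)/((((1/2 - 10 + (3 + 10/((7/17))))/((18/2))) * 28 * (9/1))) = 1/498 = 0.00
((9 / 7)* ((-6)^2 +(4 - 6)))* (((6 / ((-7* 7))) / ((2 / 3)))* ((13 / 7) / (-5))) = 35802 / 12005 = 2.98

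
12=12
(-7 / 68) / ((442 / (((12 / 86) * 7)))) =-147 / 646204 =-0.00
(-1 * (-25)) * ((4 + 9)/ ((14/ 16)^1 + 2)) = 2600/ 23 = 113.04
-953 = -953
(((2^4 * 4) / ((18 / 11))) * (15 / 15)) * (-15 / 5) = -117.33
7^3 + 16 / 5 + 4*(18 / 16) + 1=3517 / 10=351.70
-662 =-662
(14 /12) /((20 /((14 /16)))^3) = 2401 /24576000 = 0.00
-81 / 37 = -2.19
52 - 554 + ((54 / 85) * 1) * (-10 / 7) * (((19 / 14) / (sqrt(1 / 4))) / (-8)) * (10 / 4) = -1670099 / 3332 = -501.23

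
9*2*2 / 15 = 12 / 5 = 2.40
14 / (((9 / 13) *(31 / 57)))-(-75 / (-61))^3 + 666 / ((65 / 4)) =104703281707 / 1372100145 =76.31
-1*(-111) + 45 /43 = 4818 /43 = 112.05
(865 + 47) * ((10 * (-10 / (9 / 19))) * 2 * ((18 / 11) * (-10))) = 69312000 / 11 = 6301090.91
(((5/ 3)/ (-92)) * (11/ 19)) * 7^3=-18865/ 5244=-3.60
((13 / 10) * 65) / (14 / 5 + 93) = 845 / 958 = 0.88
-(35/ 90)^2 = -49/ 324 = -0.15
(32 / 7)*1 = 32 / 7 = 4.57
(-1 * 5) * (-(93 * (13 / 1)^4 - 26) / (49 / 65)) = 863247775 / 49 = 17617301.53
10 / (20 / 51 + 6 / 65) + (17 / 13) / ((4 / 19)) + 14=1705853 / 41756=40.85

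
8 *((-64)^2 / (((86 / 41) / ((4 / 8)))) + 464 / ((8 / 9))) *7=3608080 / 43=83908.84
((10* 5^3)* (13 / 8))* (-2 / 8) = -8125 / 16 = -507.81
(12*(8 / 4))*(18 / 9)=48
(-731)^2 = 534361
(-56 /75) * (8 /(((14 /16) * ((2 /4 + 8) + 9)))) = -1024 /2625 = -0.39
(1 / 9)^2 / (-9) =-1 / 729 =-0.00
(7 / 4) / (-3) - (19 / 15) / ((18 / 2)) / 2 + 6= 2887 / 540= 5.35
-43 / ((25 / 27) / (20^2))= -18576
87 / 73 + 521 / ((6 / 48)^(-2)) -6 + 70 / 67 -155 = -47148557 / 313024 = -150.62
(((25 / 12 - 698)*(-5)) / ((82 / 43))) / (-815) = -359093 / 160392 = -2.24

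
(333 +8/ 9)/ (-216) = -3005/ 1944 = -1.55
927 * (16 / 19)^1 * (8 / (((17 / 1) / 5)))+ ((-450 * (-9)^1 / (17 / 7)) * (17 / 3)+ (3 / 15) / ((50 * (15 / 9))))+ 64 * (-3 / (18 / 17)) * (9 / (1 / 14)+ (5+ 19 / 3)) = -49478333779 / 3633750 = -13616.33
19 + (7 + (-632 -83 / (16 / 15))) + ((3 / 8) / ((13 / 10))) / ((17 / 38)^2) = -41018697 / 60112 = -682.37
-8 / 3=-2.67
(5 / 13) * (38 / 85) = 38 / 221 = 0.17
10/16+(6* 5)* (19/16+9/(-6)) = -35/4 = -8.75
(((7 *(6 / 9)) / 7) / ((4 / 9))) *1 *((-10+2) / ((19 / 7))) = -84 / 19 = -4.42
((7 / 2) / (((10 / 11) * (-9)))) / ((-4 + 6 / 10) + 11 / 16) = 44 / 279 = 0.16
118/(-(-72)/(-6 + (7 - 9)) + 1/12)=-1416/107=-13.23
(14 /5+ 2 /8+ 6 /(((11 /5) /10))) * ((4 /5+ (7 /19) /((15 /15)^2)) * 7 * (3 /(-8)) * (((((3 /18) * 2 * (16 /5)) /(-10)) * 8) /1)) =79.36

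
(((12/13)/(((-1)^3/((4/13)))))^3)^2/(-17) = -12230590464/396067447082177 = -0.00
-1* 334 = -334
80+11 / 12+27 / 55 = 53729 / 660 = 81.41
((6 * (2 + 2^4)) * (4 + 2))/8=81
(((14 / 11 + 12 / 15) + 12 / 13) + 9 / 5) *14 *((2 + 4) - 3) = 144018 / 715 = 201.42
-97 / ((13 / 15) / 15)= -21825 / 13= -1678.85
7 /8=0.88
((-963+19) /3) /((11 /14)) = -400.48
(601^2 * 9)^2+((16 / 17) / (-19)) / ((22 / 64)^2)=413019731034564539 / 39083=10567759154480.58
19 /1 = 19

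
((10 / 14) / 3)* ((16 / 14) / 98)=20 / 7203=0.00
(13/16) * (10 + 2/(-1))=13/2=6.50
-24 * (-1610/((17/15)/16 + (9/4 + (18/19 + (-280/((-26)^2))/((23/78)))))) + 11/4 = 30108747881/1451884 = 20737.71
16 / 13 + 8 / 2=5.23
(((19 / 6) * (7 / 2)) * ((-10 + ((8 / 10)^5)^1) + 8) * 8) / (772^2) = -115843 / 465612500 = -0.00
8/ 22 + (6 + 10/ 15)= 7.03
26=26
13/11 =1.18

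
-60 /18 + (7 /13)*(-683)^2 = 251183.05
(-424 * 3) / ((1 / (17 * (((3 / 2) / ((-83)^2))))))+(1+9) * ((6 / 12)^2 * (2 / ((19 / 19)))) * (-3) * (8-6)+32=-18658 / 6889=-2.71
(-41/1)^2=1681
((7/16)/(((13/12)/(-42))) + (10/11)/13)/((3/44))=-9662/39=-247.74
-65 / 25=-13 / 5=-2.60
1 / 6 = 0.17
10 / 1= 10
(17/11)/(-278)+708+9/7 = 15182851/21406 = 709.28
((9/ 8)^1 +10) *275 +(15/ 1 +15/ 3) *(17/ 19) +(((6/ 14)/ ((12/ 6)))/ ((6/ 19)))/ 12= 19645651/ 6384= 3077.33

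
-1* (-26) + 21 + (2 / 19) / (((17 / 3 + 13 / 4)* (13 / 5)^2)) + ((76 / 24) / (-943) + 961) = 1959507202165 / 1943958666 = 1008.00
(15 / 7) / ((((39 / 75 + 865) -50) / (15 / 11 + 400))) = 551875 / 523292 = 1.05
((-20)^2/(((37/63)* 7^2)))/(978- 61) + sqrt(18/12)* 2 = 3600/237503 + sqrt(6) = 2.46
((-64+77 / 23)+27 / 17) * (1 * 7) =-413.45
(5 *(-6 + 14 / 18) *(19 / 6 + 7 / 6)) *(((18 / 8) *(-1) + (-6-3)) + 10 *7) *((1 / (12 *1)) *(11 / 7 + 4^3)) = -12204725 / 336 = -36323.59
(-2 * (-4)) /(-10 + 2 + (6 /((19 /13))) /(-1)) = -76 /115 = -0.66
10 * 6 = 60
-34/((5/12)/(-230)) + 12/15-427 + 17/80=1467361/80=18342.01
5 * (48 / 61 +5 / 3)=2245 / 183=12.27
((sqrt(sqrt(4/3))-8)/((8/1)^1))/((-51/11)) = -11*sqrt(2)*3^(3/4)/1224 + 11/51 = 0.19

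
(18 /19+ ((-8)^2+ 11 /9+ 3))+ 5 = 12683 /171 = 74.17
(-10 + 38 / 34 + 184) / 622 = 0.28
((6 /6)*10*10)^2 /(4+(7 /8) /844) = 13504000 /5403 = 2499.35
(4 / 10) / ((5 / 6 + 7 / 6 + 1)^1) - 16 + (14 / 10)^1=-14.47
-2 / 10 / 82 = -1 / 410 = -0.00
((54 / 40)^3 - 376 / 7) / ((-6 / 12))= 2870219 / 28000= 102.51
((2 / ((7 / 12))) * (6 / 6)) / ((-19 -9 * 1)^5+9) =-24 / 120472513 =-0.00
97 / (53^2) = 97 / 2809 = 0.03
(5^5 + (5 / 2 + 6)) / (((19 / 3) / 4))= 37602 / 19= 1979.05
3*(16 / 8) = 6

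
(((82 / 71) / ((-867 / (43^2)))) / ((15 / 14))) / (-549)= 2122652 / 506921895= 0.00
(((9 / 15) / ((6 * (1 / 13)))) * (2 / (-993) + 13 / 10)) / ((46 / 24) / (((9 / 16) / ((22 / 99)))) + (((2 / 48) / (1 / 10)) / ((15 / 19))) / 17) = 230725989 / 107781875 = 2.14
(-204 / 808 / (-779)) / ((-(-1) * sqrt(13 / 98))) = 357 * sqrt(26) / 2045654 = 0.00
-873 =-873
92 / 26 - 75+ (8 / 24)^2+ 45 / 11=-86563 / 1287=-67.26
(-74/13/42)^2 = 1369/74529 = 0.02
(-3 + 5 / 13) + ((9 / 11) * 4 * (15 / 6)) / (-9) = -504 / 143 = -3.52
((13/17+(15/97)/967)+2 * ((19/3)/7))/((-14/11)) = -2.02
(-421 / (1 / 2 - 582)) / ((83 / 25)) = 21050 / 96529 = 0.22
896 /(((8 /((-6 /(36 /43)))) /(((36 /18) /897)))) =-4816 /2691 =-1.79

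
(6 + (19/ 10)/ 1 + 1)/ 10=89/ 100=0.89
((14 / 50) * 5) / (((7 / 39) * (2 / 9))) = 351 / 10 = 35.10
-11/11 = -1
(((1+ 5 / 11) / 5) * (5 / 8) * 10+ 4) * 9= 576 / 11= 52.36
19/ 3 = 6.33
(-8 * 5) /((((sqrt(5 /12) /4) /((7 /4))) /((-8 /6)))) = 448 * sqrt(15) /3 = 578.37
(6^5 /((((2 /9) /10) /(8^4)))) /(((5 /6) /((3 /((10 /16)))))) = 41278242816 /5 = 8255648563.20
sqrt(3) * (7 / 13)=0.93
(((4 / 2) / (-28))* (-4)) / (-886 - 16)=-0.00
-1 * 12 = -12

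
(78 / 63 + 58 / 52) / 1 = 1285 / 546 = 2.35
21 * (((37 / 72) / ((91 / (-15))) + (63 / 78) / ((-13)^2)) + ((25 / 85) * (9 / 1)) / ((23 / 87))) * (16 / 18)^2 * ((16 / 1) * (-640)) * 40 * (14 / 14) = -4697213989683200 / 69581187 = -67506953.99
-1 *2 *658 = -1316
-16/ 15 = -1.07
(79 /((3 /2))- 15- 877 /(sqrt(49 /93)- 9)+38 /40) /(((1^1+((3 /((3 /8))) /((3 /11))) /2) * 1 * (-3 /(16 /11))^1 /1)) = -61383368 /14509605- 24556 * sqrt(93) /967307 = -4.48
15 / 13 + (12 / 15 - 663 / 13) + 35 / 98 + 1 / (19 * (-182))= -420919 / 8645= -48.69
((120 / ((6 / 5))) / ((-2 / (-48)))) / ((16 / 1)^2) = 75 / 8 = 9.38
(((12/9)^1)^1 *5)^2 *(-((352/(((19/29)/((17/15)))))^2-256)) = -481503195136/29241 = -16466714.38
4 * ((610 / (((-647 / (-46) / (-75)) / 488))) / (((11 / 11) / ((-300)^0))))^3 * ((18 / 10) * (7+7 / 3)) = -72790638567447086899200000000 / 270840023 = -268758796285610590496.81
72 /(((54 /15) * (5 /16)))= 64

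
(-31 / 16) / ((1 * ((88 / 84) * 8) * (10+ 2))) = -217 / 11264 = -0.02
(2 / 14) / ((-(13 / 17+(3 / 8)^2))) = -1088 / 6895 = -0.16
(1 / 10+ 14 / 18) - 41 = -3611 / 90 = -40.12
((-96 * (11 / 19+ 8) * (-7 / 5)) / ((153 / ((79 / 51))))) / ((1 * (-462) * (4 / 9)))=-51508 / 906015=-0.06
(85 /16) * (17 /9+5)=2635 /72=36.60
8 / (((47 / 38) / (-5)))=-1520 / 47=-32.34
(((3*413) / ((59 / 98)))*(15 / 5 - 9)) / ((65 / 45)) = -111132 / 13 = -8548.62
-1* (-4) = 4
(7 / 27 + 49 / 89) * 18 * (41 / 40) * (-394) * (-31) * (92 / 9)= 1865471.72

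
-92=-92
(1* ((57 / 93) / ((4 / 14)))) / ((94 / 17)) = 2261 / 5828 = 0.39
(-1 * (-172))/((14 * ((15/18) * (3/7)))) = 172/5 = 34.40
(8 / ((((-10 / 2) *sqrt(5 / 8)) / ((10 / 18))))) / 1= -16 *sqrt(10) / 45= -1.12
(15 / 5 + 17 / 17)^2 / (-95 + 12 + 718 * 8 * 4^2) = 16 / 91821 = 0.00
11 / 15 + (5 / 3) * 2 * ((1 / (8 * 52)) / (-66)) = 0.73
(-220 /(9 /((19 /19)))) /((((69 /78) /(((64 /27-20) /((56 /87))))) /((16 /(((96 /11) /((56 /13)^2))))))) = 1870718080 /72657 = 25747.25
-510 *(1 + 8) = -4590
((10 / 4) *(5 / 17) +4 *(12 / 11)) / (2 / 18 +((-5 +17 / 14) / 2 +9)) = 240282 / 340153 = 0.71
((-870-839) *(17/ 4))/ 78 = -29053/ 312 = -93.12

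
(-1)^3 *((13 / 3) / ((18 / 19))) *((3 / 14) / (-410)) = 247 / 103320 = 0.00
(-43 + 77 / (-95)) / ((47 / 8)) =-33296 / 4465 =-7.46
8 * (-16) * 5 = -640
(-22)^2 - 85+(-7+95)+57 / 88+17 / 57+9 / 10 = 12260257 / 25080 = 488.85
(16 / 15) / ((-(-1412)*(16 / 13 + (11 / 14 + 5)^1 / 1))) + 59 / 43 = 398972489 / 290753745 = 1.37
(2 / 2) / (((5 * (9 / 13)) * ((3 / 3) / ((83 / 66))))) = 1079 / 2970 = 0.36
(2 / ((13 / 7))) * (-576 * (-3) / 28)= 864 / 13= 66.46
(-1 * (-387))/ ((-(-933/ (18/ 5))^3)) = 83592/ 3760028875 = 0.00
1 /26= 0.04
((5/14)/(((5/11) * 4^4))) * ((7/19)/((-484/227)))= -227/428032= -0.00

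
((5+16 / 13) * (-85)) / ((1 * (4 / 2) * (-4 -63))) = 6885 / 1742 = 3.95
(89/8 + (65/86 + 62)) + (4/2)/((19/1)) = 483573/6536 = 73.99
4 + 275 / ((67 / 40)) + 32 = 13412 / 67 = 200.18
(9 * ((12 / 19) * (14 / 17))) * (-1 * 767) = -1159704 / 323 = -3590.41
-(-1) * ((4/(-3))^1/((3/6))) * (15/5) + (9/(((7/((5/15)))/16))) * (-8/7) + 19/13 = -9157/637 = -14.38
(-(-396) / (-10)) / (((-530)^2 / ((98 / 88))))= -441 / 2809000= -0.00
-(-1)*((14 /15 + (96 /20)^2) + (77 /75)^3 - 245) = -92789092 /421875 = -219.94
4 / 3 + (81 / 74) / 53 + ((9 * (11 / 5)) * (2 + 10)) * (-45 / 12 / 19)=-10180817 / 223554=-45.54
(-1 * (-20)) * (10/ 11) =200/ 11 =18.18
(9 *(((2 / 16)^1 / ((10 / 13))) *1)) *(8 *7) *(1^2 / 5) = 819 / 50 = 16.38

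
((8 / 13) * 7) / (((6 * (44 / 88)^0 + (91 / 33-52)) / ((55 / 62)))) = -50820 / 575081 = -0.09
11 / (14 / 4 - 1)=4.40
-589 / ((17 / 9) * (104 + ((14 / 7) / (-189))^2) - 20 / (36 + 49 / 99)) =-36007732467 / 11975880512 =-3.01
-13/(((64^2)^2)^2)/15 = -13/4222124650659840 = -0.00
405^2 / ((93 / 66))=3608550 / 31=116404.84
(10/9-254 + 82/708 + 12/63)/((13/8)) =-155.44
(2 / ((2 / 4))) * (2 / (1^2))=8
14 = 14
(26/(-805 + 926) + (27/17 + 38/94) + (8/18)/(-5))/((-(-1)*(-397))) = -9216554/1727170335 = -0.01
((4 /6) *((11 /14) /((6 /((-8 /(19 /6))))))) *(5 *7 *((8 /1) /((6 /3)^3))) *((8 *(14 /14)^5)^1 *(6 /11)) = -640 /19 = -33.68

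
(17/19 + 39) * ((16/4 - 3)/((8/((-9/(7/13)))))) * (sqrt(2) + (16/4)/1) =-44343/133 - 44343 * sqrt(2)/532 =-451.28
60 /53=1.13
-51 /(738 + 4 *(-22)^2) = -51 /2674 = -0.02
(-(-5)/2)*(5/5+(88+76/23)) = 10615/46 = 230.76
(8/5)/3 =8/15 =0.53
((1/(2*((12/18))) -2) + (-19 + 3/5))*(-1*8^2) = 6288/5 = 1257.60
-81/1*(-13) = 1053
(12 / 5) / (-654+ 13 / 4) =-48 / 13015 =-0.00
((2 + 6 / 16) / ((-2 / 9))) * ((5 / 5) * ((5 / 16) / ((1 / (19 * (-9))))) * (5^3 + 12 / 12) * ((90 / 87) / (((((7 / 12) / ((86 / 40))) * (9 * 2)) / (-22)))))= -622394685 / 1856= -335341.96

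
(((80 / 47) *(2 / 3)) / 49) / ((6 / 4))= 0.02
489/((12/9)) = 366.75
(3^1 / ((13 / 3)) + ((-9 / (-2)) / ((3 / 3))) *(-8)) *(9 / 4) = -4131 / 52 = -79.44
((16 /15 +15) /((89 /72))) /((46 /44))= 127248 /10235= 12.43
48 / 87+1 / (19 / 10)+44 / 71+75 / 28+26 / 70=3714741 / 782420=4.75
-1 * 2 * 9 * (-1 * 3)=54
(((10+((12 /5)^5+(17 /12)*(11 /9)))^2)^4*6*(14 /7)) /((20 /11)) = 32026244230713283.67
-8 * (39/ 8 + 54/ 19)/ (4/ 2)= -1173/ 38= -30.87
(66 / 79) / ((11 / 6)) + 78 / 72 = 1459 / 948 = 1.54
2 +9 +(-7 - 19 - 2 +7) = -10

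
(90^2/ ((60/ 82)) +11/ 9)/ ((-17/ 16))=-1594256/ 153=-10419.97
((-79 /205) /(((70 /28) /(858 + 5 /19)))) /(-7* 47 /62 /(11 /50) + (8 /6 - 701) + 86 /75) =439294273 /2399517866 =0.18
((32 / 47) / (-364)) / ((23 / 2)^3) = -64 / 52038259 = -0.00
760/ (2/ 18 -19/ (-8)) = 54720/ 179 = 305.70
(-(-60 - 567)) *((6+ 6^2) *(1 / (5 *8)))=13167 / 20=658.35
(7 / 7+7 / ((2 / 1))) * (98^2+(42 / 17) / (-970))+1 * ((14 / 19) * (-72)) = 13524006069 / 313310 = 43164.94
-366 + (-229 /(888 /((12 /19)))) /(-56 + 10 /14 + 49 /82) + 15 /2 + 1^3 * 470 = 4921267125 /44135746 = 111.50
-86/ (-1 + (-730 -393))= 43/ 562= 0.08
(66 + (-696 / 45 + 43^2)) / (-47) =-28493 / 705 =-40.42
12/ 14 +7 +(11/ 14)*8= 99/ 7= 14.14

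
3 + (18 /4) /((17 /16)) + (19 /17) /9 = 1126 /153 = 7.36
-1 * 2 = -2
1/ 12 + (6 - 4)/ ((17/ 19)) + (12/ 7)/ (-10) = 15331/ 7140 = 2.15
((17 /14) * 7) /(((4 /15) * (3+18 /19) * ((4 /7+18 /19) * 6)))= 42959 /48480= 0.89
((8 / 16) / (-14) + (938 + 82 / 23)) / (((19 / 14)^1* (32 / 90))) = 27285525 / 13984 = 1951.20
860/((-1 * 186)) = -430/93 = -4.62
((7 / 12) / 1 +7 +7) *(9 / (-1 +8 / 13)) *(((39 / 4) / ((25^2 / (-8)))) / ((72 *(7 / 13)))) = 2197 / 2000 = 1.10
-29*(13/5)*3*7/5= -7917/25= -316.68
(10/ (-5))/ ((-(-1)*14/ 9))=-9/ 7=-1.29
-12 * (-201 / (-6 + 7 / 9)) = -21708 / 47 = -461.87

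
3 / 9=1 / 3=0.33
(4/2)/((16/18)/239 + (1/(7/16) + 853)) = 30114/12878093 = 0.00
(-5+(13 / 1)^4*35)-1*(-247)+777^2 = 1603606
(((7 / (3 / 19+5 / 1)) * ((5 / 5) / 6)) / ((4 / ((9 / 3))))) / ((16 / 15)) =285 / 1792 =0.16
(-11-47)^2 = 3364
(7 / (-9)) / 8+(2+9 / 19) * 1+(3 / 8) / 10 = 33023 / 13680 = 2.41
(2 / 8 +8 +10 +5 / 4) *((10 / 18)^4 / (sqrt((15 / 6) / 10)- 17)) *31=-251875 / 72171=-3.49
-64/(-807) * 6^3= 17.13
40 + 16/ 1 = 56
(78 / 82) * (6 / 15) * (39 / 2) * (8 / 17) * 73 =888264 / 3485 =254.88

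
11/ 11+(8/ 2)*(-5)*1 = -19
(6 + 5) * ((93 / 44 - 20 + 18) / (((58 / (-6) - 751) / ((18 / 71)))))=-135 / 324044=-0.00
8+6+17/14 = 213/14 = 15.21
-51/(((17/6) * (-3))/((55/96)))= 3.44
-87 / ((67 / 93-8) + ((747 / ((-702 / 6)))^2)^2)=-231087051 / 4394288056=-0.05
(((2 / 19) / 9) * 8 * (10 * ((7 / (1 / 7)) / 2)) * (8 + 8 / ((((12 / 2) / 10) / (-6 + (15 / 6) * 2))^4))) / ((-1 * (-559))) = 22140160 / 7742709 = 2.86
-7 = -7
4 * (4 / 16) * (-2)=-2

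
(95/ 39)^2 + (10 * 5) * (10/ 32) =262325/ 12168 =21.56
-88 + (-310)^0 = -87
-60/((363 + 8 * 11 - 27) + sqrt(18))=-12720/89879 + 90 * sqrt(2)/89879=-0.14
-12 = -12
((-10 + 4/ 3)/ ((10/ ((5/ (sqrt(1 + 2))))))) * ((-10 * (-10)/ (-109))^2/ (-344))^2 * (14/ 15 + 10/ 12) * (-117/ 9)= 1399531250 * sqrt(3)/ 7047038871603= 0.00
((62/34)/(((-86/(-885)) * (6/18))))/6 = 27435/2924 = 9.38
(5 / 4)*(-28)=-35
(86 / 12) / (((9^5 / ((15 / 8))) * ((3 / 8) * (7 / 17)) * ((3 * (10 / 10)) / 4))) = 7310 / 3720087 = 0.00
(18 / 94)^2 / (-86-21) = -81 / 236363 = -0.00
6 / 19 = 0.32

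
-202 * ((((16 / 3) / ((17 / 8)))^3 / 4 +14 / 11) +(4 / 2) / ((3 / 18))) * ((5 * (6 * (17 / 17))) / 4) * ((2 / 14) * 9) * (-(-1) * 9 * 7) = -114235002630 / 54043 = -2113779.82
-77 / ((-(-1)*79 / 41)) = -3157 / 79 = -39.96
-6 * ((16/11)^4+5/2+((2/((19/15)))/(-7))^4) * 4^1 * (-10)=7673056680446040/4581179456161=1674.91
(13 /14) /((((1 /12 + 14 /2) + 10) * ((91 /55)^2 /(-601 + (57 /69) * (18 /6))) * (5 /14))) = -19988232 /600691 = -33.28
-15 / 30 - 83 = -167 / 2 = -83.50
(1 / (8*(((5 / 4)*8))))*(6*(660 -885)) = -135 / 8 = -16.88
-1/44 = -0.02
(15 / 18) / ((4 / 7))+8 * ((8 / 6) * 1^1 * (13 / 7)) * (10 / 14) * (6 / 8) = 14195 / 1176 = 12.07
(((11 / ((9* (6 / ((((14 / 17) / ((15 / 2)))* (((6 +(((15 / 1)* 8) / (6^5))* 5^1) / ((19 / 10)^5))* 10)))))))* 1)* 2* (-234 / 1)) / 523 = -788387600000 / 16048932236361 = -0.05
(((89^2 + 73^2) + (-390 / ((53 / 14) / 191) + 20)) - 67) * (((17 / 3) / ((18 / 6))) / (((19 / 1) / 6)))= -3888478 / 1007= -3861.45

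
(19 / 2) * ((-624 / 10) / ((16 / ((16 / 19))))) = -156 / 5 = -31.20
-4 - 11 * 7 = -81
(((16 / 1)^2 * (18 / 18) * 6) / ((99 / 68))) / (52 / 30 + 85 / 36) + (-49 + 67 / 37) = 63136698 / 299959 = 210.48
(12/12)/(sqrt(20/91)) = sqrt(455)/10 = 2.13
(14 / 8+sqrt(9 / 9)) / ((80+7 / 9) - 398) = -99 / 11420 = -0.01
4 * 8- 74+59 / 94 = -3889 / 94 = -41.37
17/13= 1.31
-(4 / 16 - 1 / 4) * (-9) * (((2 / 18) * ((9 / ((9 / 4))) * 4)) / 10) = 0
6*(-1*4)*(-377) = 9048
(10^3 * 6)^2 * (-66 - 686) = -27072000000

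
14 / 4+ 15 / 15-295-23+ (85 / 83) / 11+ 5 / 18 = -2572982 / 8217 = -313.13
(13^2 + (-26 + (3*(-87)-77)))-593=-788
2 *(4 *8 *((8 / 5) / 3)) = 512 / 15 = 34.13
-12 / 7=-1.71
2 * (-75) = -150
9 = 9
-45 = -45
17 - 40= -23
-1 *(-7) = 7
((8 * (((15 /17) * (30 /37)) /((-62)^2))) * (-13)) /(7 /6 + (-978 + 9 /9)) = 0.00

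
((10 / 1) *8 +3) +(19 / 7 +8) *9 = 1256 / 7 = 179.43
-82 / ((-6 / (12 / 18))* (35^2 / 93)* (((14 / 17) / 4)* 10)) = 43214 / 128625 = 0.34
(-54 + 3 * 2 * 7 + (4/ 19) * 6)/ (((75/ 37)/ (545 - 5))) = -271728/ 95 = -2860.29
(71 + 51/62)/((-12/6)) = -4453/124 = -35.91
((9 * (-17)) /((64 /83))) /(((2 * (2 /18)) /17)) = -1942947 /128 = -15179.27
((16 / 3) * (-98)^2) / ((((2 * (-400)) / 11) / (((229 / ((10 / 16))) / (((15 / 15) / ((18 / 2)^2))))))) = -2612787408 / 125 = -20902299.26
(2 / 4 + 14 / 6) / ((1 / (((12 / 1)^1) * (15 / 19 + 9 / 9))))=1156 / 19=60.84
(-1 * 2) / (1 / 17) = -34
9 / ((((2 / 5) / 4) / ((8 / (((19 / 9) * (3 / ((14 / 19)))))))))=30240 / 361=83.77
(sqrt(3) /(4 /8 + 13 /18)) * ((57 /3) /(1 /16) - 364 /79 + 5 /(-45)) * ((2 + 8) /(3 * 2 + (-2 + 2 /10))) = 10639450 * sqrt(3) /18249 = 1009.81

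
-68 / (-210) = 34 / 105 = 0.32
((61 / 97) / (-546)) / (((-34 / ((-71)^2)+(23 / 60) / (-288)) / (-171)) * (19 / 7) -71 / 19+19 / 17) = 2574447572160 / 5854167971647151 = 0.00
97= 97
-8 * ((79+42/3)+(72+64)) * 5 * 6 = -54960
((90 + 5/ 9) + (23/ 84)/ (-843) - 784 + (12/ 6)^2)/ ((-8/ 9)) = 48820963/ 62944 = 775.63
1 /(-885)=-1 /885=-0.00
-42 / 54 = -7 / 9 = -0.78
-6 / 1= -6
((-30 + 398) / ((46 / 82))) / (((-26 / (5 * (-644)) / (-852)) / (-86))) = 5952842732.31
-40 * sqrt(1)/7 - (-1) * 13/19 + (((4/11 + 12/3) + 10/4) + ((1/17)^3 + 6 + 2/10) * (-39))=-17248683887/71877190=-239.97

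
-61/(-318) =0.19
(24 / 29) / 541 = 24 / 15689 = 0.00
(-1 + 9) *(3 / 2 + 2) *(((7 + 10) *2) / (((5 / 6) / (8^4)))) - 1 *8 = 23396312 / 5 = 4679262.40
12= 12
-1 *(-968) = 968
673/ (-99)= -6.80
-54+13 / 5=-257 / 5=-51.40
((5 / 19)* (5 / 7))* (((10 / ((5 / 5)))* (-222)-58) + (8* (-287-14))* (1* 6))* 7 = -22007.89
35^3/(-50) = -1715/2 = -857.50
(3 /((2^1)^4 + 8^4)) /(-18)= -1 /24672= -0.00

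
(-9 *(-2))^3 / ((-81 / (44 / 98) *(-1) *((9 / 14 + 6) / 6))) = 6336 / 217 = 29.20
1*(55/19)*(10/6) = 275/57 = 4.82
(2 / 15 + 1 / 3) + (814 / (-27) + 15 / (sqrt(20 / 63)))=-4007 / 135 + 9 * sqrt(35) / 2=-3.06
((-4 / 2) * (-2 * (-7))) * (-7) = 196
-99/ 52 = -1.90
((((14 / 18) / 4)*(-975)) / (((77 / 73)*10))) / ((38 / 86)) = -204035 / 5016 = -40.68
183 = 183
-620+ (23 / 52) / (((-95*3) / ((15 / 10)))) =-6125623 / 9880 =-620.00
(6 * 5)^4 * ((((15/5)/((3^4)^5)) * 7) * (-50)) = -3500000/14348907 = -0.24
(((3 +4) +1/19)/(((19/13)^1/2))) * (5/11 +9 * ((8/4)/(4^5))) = 2315989/508288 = 4.56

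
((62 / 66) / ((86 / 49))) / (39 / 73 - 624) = -110887 / 129165894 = -0.00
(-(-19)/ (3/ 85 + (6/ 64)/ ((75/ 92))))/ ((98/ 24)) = 775200/ 25039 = 30.96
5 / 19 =0.26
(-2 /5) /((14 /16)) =-16 /35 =-0.46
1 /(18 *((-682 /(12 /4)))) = -1 /4092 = -0.00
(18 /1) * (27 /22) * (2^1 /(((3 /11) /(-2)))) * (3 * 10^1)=-9720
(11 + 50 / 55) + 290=301.91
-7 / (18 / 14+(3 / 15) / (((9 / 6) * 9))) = -5.38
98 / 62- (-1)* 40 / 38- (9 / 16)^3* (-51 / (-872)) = 5517826881 / 2103738368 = 2.62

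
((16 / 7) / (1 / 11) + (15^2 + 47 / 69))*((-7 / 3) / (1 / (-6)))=242296 / 69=3511.54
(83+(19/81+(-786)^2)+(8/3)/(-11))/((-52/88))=-1101060364/1053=-1045641.37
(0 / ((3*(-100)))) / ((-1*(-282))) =0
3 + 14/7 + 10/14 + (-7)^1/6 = 191/42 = 4.55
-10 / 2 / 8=-5 / 8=-0.62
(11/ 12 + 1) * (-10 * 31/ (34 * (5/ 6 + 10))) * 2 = -713/ 221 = -3.23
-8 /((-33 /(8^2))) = 512 /33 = 15.52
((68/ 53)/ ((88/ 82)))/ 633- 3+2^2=369736/ 369039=1.00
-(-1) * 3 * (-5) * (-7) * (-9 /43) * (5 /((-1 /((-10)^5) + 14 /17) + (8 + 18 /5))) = -8032500000 /908160731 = -8.84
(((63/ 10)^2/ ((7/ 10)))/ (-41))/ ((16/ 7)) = -3969/ 6560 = -0.61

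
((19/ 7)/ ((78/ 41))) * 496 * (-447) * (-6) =172713648/ 91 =1897952.18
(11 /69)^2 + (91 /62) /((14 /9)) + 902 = 533080369 /590364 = 902.97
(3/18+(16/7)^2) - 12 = -1943/294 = -6.61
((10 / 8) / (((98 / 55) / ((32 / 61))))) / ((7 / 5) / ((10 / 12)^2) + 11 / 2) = 275000 / 5616331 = 0.05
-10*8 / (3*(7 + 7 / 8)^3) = -40960 / 750141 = -0.05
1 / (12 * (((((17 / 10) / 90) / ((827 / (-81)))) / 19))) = -392825 / 459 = -855.83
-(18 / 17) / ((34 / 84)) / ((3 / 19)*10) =-1.66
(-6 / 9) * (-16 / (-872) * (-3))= 4 / 109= 0.04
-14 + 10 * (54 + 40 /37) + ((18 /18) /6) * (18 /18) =119209 /222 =536.98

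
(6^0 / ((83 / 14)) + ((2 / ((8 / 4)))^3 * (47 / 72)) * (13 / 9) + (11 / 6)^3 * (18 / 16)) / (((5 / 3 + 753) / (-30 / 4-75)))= -0.88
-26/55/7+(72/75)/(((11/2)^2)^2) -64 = -164149542/2562175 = -64.07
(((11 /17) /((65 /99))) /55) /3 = 33 /5525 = 0.01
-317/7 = -45.29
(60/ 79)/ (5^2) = 12/ 395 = 0.03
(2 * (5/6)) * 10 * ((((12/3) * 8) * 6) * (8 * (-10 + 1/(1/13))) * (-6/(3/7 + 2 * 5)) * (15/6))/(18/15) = -6720000/73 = -92054.79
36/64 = 9/16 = 0.56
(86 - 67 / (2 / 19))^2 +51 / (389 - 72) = 384267921 / 1268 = 303050.41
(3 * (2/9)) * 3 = 2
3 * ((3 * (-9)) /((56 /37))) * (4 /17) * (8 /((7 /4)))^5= -50281316352 /2000033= -25140.24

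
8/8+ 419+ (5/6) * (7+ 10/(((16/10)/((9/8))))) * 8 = 12325/24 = 513.54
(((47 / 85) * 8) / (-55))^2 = 141376 / 21855625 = 0.01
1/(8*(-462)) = -1/3696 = -0.00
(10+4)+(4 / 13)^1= 186 / 13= 14.31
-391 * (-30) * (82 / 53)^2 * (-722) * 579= -32971710515760 / 2809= -11737881992.08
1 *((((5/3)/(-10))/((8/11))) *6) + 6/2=13/8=1.62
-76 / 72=-19 / 18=-1.06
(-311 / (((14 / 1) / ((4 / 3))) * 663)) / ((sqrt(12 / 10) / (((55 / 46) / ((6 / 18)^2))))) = -17105 * sqrt(30) / 213486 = -0.44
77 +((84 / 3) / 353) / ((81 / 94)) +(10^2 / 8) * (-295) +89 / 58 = -2992467052 / 829197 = -3608.87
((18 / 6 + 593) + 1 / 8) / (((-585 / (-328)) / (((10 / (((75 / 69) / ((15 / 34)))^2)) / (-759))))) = -4497167 / 6199050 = -0.73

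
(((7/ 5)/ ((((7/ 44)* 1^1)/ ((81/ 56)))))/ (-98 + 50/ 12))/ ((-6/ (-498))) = -11.26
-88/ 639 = -0.14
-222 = -222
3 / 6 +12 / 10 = 17 / 10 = 1.70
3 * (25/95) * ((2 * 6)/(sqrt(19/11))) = 180 * sqrt(209)/361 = 7.21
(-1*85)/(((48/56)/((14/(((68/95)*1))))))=-23275/12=-1939.58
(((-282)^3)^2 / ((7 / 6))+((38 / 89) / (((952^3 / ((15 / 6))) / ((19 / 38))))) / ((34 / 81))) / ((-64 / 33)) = -222270499859788.29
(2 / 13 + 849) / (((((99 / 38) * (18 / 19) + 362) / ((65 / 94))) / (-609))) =-981.14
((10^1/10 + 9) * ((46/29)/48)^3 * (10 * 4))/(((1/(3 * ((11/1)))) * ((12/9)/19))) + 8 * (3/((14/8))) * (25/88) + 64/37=331226512703/26681956224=12.41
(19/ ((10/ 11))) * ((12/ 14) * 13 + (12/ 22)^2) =239.10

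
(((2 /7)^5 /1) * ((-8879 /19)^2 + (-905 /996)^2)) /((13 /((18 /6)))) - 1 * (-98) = 316166261469428 /1630114812417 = 193.95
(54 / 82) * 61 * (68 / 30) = 18666 / 205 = 91.05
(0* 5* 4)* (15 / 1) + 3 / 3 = 1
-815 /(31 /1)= -815 /31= -26.29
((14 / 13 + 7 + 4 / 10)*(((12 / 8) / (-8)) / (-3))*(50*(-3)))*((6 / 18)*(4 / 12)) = -2755 / 312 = -8.83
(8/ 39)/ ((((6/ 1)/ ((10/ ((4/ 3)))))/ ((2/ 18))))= 10/ 351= 0.03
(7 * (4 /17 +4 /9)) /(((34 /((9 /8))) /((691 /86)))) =1.27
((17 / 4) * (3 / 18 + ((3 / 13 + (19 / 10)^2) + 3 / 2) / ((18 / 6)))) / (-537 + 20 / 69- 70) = -2968863 / 217687600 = -0.01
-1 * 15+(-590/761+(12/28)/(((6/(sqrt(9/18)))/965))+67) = 965 * sqrt(2)/28+38982/761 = 99.96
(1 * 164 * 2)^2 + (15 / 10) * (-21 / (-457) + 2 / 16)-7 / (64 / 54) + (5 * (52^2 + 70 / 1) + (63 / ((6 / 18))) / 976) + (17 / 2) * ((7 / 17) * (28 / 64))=27085309943 / 223016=121450.08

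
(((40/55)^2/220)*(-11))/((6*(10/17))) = -68/9075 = -0.01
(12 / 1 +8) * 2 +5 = 45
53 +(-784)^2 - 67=614642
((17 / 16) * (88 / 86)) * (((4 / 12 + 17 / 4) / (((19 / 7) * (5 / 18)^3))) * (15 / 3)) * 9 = 31490613 / 8170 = 3854.42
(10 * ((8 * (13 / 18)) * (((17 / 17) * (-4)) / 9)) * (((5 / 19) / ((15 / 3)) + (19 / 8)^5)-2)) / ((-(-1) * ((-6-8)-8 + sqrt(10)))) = 2979175225 * sqrt(10) / 746993664 + 32770927475 / 373496832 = 100.35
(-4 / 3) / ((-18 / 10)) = 20 / 27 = 0.74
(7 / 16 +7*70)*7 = 54929 / 16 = 3433.06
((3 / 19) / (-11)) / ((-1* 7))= 3 / 1463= 0.00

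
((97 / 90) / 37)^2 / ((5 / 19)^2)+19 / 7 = 5291004043 / 1940557500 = 2.73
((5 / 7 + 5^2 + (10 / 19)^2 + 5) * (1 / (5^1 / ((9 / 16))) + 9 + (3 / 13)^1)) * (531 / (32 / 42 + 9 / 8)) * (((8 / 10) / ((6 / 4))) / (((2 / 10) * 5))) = 323267216004 / 7438405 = 43459.21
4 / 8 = 1 / 2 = 0.50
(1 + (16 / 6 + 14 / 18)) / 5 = 8 / 9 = 0.89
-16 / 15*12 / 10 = -1.28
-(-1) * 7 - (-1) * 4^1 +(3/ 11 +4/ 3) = 416/ 33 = 12.61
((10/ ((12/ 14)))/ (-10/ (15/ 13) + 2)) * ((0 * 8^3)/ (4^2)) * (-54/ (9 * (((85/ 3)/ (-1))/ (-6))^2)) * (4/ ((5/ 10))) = 0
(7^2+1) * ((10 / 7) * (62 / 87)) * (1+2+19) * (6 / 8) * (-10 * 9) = -15345000 / 203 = -75591.13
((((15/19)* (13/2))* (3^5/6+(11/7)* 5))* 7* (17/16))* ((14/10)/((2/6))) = 9425871/1216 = 7751.54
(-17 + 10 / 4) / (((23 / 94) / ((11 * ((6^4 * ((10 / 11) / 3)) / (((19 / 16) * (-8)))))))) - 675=11481345 / 437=26273.10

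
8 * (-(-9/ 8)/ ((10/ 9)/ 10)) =81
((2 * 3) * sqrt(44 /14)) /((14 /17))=51 * sqrt(154) /49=12.92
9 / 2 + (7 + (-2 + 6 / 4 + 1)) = 12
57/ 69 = 19/ 23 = 0.83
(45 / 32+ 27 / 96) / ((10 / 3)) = 81 / 160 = 0.51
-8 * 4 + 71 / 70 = -2169 / 70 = -30.99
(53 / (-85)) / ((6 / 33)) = -583 / 170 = -3.43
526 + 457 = 983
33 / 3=11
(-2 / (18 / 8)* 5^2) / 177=-200 / 1593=-0.13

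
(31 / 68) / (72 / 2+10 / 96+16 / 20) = 1860 / 150569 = 0.01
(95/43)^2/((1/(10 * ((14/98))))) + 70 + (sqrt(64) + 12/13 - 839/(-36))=661468949/6057324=109.20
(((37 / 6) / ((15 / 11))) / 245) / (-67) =-407 / 1477350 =-0.00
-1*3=-3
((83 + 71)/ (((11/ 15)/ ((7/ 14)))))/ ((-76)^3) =-105/ 438976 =-0.00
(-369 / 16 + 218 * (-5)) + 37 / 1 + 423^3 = 1210974255 / 16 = 75685890.94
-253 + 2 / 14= -1770 / 7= -252.86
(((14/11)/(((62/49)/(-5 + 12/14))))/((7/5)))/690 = -203/47058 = -0.00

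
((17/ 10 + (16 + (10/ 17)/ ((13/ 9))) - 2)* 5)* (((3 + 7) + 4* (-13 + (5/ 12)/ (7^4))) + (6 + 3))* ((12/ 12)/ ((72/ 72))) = -248858627/ 93639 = -2657.64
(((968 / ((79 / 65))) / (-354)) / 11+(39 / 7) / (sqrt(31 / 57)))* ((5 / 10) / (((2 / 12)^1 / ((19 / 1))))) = -54340 / 4661+2223* sqrt(1767) / 217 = 418.97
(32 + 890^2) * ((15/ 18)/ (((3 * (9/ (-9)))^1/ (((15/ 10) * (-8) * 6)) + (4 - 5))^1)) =-15842640/ 23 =-688810.43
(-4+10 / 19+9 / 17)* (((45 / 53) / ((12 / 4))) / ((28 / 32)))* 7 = -114120 / 17119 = -6.67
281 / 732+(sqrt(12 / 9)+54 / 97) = 66785 / 71004+2 * sqrt(3) / 3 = 2.10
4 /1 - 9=-5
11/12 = 0.92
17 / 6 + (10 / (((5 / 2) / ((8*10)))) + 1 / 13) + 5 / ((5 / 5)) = 25577 / 78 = 327.91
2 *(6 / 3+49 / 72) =193 / 36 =5.36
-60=-60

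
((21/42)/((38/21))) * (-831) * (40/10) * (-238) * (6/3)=8306676/19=437193.47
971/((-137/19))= -18449/137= -134.66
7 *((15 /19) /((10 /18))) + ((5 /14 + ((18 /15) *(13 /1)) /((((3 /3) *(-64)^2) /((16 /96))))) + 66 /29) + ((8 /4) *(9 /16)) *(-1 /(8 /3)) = 960466461 /78991360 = 12.16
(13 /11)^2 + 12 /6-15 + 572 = 560.40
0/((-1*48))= 0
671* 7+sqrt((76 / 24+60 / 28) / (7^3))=sqrt(1338) / 294+4697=4697.12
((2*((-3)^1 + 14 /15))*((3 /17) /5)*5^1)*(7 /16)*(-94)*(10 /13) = 10199 /442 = 23.07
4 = 4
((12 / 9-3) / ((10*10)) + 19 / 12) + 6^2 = 1127 / 30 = 37.57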